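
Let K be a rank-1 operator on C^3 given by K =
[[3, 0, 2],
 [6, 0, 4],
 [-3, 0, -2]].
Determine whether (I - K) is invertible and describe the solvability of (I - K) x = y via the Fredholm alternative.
(I - K) is singular (det(I - K) = 0, i.e. 1 ∈ sigma(K)). (I - K) x = y is solvable iff y ⊥ ker((I - K)^*) = span{(3, 0, 2)}, i.e. iff 3y_1 + 2y_3 = 0. When solvable, the solutions are x = y + c·(1, 2, -1), c arbitrary (ker(I - K) = span{(1, 2, -1)}, dimension 1).

K has rank 1, so it is an outer product K = u v^T: every row of K is a multiple of one row vector. Reading off the entries, u = (1, 2, -1) and v = (3, 0, 2) (row i of K equals u_i·v^T). A rank-one matrix u v^T satisfies K u = u (v·u) and kills the (2)-dimensional subspace v^⊥, so its characteristic polynomial is lambda^2 (lambda - v·u) with v·u = tr K = 1. Hence the eigenvalues of I - K are 1 (multiplicity 2) and 1 - (1) = 0, so det(I - K) = 0. (Direct check: I - K =
[[-2, 0, -2],
 [-6, 1, -4],
 [3, 0, 3]]
has determinant 0.) So 1 is an eigenvalue of K and (I - K) is not invertible. The finite-dimensional Fredholm alternative says: either (I - K) is invertible, or ker(I - K) ≠ {0} and then range(I - K) = ker((I - K)^*)^⊥, with dim ker(I - K) = dim ker((I - K)^*). We are in the second case, so we need both kernels. Kernel of I - K: (I - K) u = u - u (v·u) = u - u = 0, so ker(I - K) = span{u} = span{(1, 2, -1)} (it is exactly 1-dimensional because rank(I - K) = 2). Kernel of the adjoint: K is real, so (I - K)^* = I - K^T = I - v u^T, and (I - v u^T) v = v - v (u·v) = 0; hence ker((I - K)^*) = span{v} = span{(3, 0, 2)}. Therefore (I - K) x = y is solvable iff <y, v> = 0, i.e. iff 3y_1 + 2y_3 = 0. When this holds, K y = u (v·y) = 0, so (I - K) y = y and x = y is a particular solution; the full solution set is the line x = y + c·u = y + c·(1, 2, -1), c ∈ C.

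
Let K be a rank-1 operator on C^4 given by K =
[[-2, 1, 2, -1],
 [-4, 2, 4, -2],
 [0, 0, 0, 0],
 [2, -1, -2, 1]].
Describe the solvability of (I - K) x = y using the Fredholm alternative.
(I - K) is singular (det(I - K) = 0, i.e. 1 ∈ sigma(K)). (I - K) x = y is solvable iff y ⊥ ker((I - K)^*) = span{(-2, 1, 2, -1)}, i.e. iff -2y_1 + y_2 + 2y_3 - y_4 = 0. When solvable, the solutions are x = y + c·(1, 2, 0, -1), c arbitrary (ker(I - K) = span{(1, 2, 0, -1)}, dimension 1).

K has rank 1, so it is an outer product K = u v^T: every row of K is a multiple of one row vector. Reading off the entries, u = (1, 2, 0, -1) and v = (-2, 1, 2, -1) (row i of K equals u_i·v^T). A rank-one matrix u v^T satisfies K u = u (v·u) and kills the (3)-dimensional subspace v^⊥, so its characteristic polynomial is lambda^3 (lambda - v·u) with v·u = tr K = 1. Hence the eigenvalues of I - K are 1 (multiplicity 3) and 1 - (1) = 0, so det(I - K) = 0. (Direct check: I - K =
[[3, -1, -2, 1],
 [4, -1, -4, 2],
 [0, 0, 1, 0],
 [-2, 1, 2, 0]]
has determinant 0.) So 1 is an eigenvalue of K and (I - K) is not invertible. The finite-dimensional Fredholm alternative says: either (I - K) is invertible, or ker(I - K) ≠ {0} and then range(I - K) = ker((I - K)^*)^⊥, with dim ker(I - K) = dim ker((I - K)^*). We are in the second case, so we need both kernels. Kernel of I - K: (I - K) u = u - u (v·u) = u - u = 0, so ker(I - K) = span{u} = span{(1, 2, 0, -1)} (it is exactly 1-dimensional because rank(I - K) = 3). Kernel of the adjoint: K is real, so (I - K)^* = I - K^T = I - v u^T, and (I - v u^T) v = v - v (u·v) = 0; hence ker((I - K)^*) = span{v} = span{(-2, 1, 2, -1)}. Therefore (I - K) x = y is solvable iff <y, v> = 0, i.e. iff -2y_1 + y_2 + 2y_3 - y_4 = 0. When this holds, K y = u (v·y) = 0, so (I - K) y = y and x = y is a particular solution; the full solution set is the line x = y + c·u = y + c·(1, 2, 0, -1), c ∈ C.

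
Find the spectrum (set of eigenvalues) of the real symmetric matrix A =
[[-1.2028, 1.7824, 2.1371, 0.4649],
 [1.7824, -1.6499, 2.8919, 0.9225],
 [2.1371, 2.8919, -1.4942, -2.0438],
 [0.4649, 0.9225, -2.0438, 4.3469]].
sigma(A) ≈ {-5, -3, 3, 5}

A is real symmetric, so its spectrum consists of real eigenvalues. Expanding the characteristic polynomial of the displayed matrix gives
  det(λ I - A) = p(λ) = λ^4 + (0)λ^3 + (-34)λ^2 + (0)λ + (224.9987).
Solving p(λ) = 0 yields eigenvalues ≈ -5, -3, 3, 5. (A is shown rounded to 4 decimals, so these recover the underlying integer eigenvalues to within that precision.)
Verification: the trace of A = 0 equals the sum of eigenvalues 0, and det(A) ≈ 224.9987 matches the eigenvalue product 225.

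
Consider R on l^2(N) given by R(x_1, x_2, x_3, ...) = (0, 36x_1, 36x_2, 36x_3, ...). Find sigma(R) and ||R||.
sigma(R) = closed disk {z in C : |z| ≤ 36}; ||R|| = 36

Note R = 36·U where U is the unit right shift (U x)_k = x_{k-1} (with x_0 := 0); so ||R|| = 36||U|| and sigma(R) = 36·sigma(U). ||R x||^2 = sum_{k≥1} |36x_k|^2 = 1296||x||^2, so ||R|| = 36 and sigma(R) ⊂ {|z| ≤ 36}. For any |lambda| < 36, the equation (R - lambda I) x = 0 forces x_1 = 0, then 36x_k = lambda x_{k+1} ⇒ x = 0, so R has no eigenvalues. But (R - lambda I) is not surjective for |lambda| < 36: solving (R - lambda I) x = e_1 would require x_n proportional to (lambda/36)^(-n), which is not in l^2. So every |lambda| < 36 lies in the residual spectrum. The boundary |lambda| = 36 is in the approximate point spectrum (the spectrum is closed). Hence sigma(R) is the closed disk of radius 36.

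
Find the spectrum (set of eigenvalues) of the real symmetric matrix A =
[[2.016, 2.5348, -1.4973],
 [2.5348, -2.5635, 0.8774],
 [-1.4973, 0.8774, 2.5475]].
sigma(A) ≈ {-4, 2, 4}

A is real symmetric, so its spectrum consists of real eigenvalues. Expanding the characteristic polynomial of the displayed matrix gives
  det(λ I - A) = p(λ) = λ^3 + (-2)λ^2 + (-16)λ + (31.9987).
Solving p(λ) = 0 yields eigenvalues ≈ -4, 2, 4. (A is shown rounded to 4 decimals, so these recover the underlying integer eigenvalues to within that precision.)
Verification: the trace of A = 2 equals the sum of eigenvalues 2, and det(A) ≈ -31.9987 matches the eigenvalue product -32.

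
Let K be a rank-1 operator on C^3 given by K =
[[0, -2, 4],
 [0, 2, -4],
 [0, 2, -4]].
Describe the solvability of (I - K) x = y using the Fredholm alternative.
(I - K) is invertible (det(I - K) = 3 ≠ 0), so for every y in C^3 the equation (I - K) x = y has a unique solution.

K has rank 1, so it is an outer product K = u v^T: every row of K is a multiple of one row vector. Reading off the entries, u = (-2, 2, 2) and v = (0, 1, -2) (row i of K equals u_i·v^T). A rank-one matrix u v^T satisfies K u = u (v·u) and kills the (2)-dimensional subspace v^⊥, so its characteristic polynomial is lambda^2 (lambda - v·u) with v·u = tr K = -2. Hence the eigenvalues of I - K are 1 (multiplicity 2) and 1 - (-2) = 3, so det(I - K) = 3. (Direct check: I - K =
[[1, 2, -4],
 [0, -1, 4],
 [0, -2, 5]]
has determinant 3.) The finite-dimensional Fredholm alternative says: either (I - K) is invertible, or ker(I - K) ≠ {0} and then range(I - K) = ker((I - K)^*)^⊥, with dim ker(I - K) = dim ker((I - K)^*). Since det(I - K) ≠ 0, 1 is not an eigenvalue of K and ker(I - K) = {0}, so we are in the first case: for every y there is a unique x = (I - K)^(-1) y. Explicitly, by the Sherman–Morrison formula, (I - u v^T)^(-1) = I + u v^T/(1 - v·u), i.e. (I - K)^(-1) = I + K/(3).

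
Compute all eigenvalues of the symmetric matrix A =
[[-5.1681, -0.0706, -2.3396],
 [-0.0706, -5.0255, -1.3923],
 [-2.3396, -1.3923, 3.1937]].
sigma(A) ≈ {-6, -5, 4}

A is real symmetric, so its spectrum consists of real eigenvalues. Expanding the characteristic polynomial of the displayed matrix gives
  det(λ I - A) = p(λ) = λ^3 + (7)λ^2 + (-14)λ + (-119.9984).
Solving p(λ) = 0 yields eigenvalues ≈ -6, -5, 4. (A is shown rounded to 4 decimals, so these recover the underlying integer eigenvalues to within that precision.)
Verification: the trace of A = -7 equals the sum of eigenvalues -7, and det(A) ≈ 119.9984 matches the eigenvalue product 120.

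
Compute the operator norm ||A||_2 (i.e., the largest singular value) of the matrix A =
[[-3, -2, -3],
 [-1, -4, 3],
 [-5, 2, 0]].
||A||_2 ≈ 6.0982 (= sqrt(largest eigenvalue of A^T A))

||A||_2 = sigma_max(A) = sqrt(lambda_max(A^T A)). Form the symmetric matrix M = A^T A =
[[35, 0, 6],
 [0, 24, -6],
 [6, -6, 18]].
Its characteristic polynomial (trace, sum of principal 2x2 minors, determinant of M give the coefficients) is
  p(λ) = det(λ I - M) = λ^3 - 77λ^2 + 1830λ - 12996.
No integer candidate from the rational root theorem (±divisors of 12996) is a root, so the roots are irrational. The cubic discriminant is Δ = 11870676 > 0, so there are three distinct real roots. p(13) = -22 and p(14) = 276 have opposite signs, so a root lies in (13, 14); Newton's method refines it to λ ≈ 13.0662. p(26) = 108 and p(27) = -36 have opposite signs, so a root lies in (26, 27); Newton's method refines it to λ ≈ 26.7464. p(37) = -46 and p(38) = 228 have opposite signs, so a root lies in (37, 38); Newton's method refines it to λ ≈ 37.1874. Check (Vieta): the three roots sum to 77, matching tr M = 77.
So the eigenvalues of A^T A are ≈ 13.0662, 26.7464, 37.1874 (all ≥ 0, as they must be for A^T A). The largest is λ_max ≈ 37.1874, hence ||A||_2 = sqrt(λ_max) ≈ 6.0982.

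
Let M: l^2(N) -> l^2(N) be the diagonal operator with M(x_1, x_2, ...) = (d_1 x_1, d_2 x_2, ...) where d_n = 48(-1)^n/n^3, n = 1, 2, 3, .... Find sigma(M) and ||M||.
sigma(M) = {48(-1)^n/n^3 : n ≥ 1} ∪ {0}; ||M|| = 48

A bounded diagonal operator on l^2 with diagonal entries d_n has spectrum equal to the closure of {d_n : n ≥ 1}: every d_n is an eigenvalue (with eigenvector e_n), so {d_n} ⊂ sigma(M); the spectrum is closed, so its closure is too; and for lambda not in the closure, (M - lambda I) has bounded inverse (the diagonal entries 1/(d_n - lambda) are bounded). For our sequence d_n = 48(-1)^n/n^3, n = 1, 2, 3, ...:
  - {d_n} = {48(-1)^n/n^3 : n ≥ 1}; the only limit point is 0
  - closure = {48(-1)^n/n^3 : n ≥ 1} ∪ {0}
For the norm: a diagonal operator has ||M|| = sup_n |d_n|. Here |d_n| = 48/n^3 is decreasing, so sup_n |d_n| = |d_1| = 48. So ||M|| = 48.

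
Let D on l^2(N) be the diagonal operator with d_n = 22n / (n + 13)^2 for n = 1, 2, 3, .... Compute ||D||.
||D|| = 11/26 (attained at n = 13)

For D diagonal, ||D|| = sup_n |d_n|. Treat f(x) = 22x / (x + 13)^2 for real x > 0. By the quotient rule, f'(x) = 22(13 - x)/(x + 13)^3, which is positive for x < 13 and negative for x > 13. So f has a unique maximum at x = 13, and since 13 is a positive integer, the supremum over n ≥ 1 is attained at n = 13: d_13 = 22·13/(13 + 13)^2 = 22·13/676 = 11/26. Hence ||D|| = 11/26.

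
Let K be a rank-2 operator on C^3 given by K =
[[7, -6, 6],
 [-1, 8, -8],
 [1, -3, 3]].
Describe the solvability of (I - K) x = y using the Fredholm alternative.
(I - K) is invertible (det(I - K) = 48 ≠ 0), so for every y in C^3 the equation (I - K) x = y has a unique solution.

K has rank 2 and factors as K = U V^T = u1 v1^T + u2 v2^T with u1 = (-3, -1, 0), v1 = (-2, 1, -1), u2 = (-1, 3, -1), v2 = (-1, 3, -3) (multiplying out reproduces the displayed K). The nonzero eigenvalues of U V^T coincide with those of the 2 x 2 matrix G = V^T U = [[v1·u1, v1·u2], [v2·u1, v2·u2]] = [[5, 6], [0, 13]], and by the Sylvester determinant identity det(I_3 - U V^T) = det(I_2 - V^T U) = det([[-4, -6], [0, -12]]) = (-4)(-12) - (-6)(0) = 48. (Direct check: I - K =
[[-6, 6, -6],
 [1, -7, 8],
 [-1, 3, -2]]
has determinant 48.) The finite-dimensional Fredholm alternative says: either (I - K) is invertible, or ker(I - K) ≠ {0} and then range(I - K) = ker((I - K)^*)^⊥, with dim ker(I - K) = dim ker((I - K)^*). Since det(I - K) ≠ 0, 1 is not an eigenvalue of K and ker(I - K) = {0}, so we are in the first case: for every y there is a unique x = (I - K)^(-1) y. (Explicitly, by the Woodbury identity, (I - U V^T)^(-1) = I + U (I_2 - G)^(-1) V^T.)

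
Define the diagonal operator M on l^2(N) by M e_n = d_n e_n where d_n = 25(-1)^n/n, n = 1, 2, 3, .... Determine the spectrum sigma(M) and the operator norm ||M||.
sigma(M) = {25(-1)^n/n : n ≥ 1} ∪ {0}; ||M|| = 25

A bounded diagonal operator on l^2 with diagonal entries d_n has spectrum equal to the closure of {d_n : n ≥ 1}: every d_n is an eigenvalue (with eigenvector e_n), so {d_n} ⊂ sigma(M); the spectrum is closed, so its closure is too; and for lambda not in the closure, (M - lambda I) has bounded inverse (the diagonal entries 1/(d_n - lambda) are bounded). For our sequence d_n = 25(-1)^n/n, n = 1, 2, 3, ...:
  - {d_n} = {25(-1)^n/n : n ≥ 1}; the only limit point is 0
  - closure = {25(-1)^n/n : n ≥ 1} ∪ {0}
For the norm: a diagonal operator has ||M|| = sup_n |d_n|. Here |d_n| = 25/n is decreasing, so sup_n |d_n| = |d_1| = 25. So ||M|| = 25.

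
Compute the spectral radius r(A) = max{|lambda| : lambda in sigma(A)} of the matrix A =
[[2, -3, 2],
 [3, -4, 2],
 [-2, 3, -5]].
r(A) = (6 + sqrt(24))/2 ≈ 5.4495

The eigenvalues of A are the roots of its characteristic polynomial. With M = A (coefficients from the trace, the sum of principal 2x2 minors, and det A):
  p(λ) = det(λ I - M) = λ^3 + 7λ^2 + 9λ + 3.
By the rational root theorem any rational root is an integer divisor of 3. Testing λ = -1: p(-1) = -1 + 7 - 9 + 3 = 0, so λ = -1 is a root. Dividing out (λ + 1) leaves p(λ) = (λ + 1)(λ^2 + 6λ + 3). For λ^2 + 6λ + 3 the discriminant is 24. It is nonnegative but not a perfect square, so the roots are real and irrational: λ = (-6 ± sqrt(24))/2 ≈ -0.5505, -5.4495.
Thus the eigenvalues (to 4 decimals) are -0.5505 (modulus 0.5505); -5.4495 (modulus 5.4495); -1 (modulus 1). The spectral radius is the largest modulus: r(A) = (6 + sqrt(24))/2 ≈ 5.4495. (Cross-check: r(A) ≤ ||A||_2 ≈ 8.8506; equality holds whenever A is normal, though it can also hold for some non-normal A.)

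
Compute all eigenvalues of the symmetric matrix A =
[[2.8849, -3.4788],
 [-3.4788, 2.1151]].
sigma(A) ≈ {-1, 6}

A is real symmetric, so its spectrum consists of real eigenvalues. Expanding the characteristic polynomial of the displayed matrix gives
  det(λ I - A) = p(λ) = λ^2 + (-5)λ + (-6).
Solving p(λ) = 0 yields eigenvalues ≈ -1, 6. (A is shown rounded to 4 decimals, so these recover the underlying integer eigenvalues to within that precision.)
Verification: the trace of A = 5 equals the sum of eigenvalues 5, and det(A) ≈ -6.0002 matches the eigenvalue product -6.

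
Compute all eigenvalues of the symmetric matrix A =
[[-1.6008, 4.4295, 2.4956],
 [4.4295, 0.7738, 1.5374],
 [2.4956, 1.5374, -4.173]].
sigma(A) ≈ {-6, -4, 5}

A is real symmetric, so its spectrum consists of real eigenvalues. Expanding the characteristic polynomial of the displayed matrix gives
  det(λ I - A) = p(λ) = λ^3 + (5)λ^2 + (-26)λ + (-120).
Solving p(λ) = 0 yields eigenvalues ≈ -6, -4, 5. (A is shown rounded to 4 decimals, so these recover the underlying integer eigenvalues to within that precision.)
Verification: the trace of A = -5 equals the sum of eigenvalues -5, and det(A) ≈ 119.9994 matches the eigenvalue product 120.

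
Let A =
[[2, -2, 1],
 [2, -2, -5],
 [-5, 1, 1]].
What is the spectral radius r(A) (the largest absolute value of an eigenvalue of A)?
r(A) ≈ 4.3531

The eigenvalues of A are the roots of its characteristic polynomial. With M = A (coefficients from the trace, the sum of principal 2x2 minors, and det A):
  p(λ) = det(λ I - M) = λ^3 - λ^2 + 10λ + 48.
No integer candidate from the rational root theorem (±divisors of 48) is a root, so the roots are irrational. The cubic discriminant is Δ = -74556 < 0, so there is one real root and a complex-conjugate pair. p(-3) = -18 and p(-2) = 16 have opposite signs, so a root lies in (-3, -2); Newton's method refines it to λ ≈ -2.5331. Dividing out (λ - (-2.5331)) leaves approximately λ^2 - 3.5331λ + 18.9494. For λ^2 - 3.5331λ + 18.9494 the discriminant is -63.3152. It is negative, so the remaining roots are the complex-conjugate pair λ ≈ 1.7665 ± 3.9785i. Their product equals the constant term, so |λ|^2 ≈ 18.9494 and |λ| ≈ 4.3531.
Thus the eigenvalues (to 4 decimals) are -2.5331 (modulus 2.5331); 1.7665 ± 3.9785i (modulus 4.3531). The spectral radius is the largest modulus: r(A) ≈ 4.3531. (Cross-check: r(A) ≤ ||A||_2 ≈ 7.0352; equality holds whenever A is normal, though it can also hold for some non-normal A.)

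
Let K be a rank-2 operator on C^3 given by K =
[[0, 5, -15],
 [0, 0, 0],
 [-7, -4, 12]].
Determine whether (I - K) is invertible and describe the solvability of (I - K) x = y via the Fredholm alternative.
(I - K) is invertible (det(I - K) = -116 ≠ 0), so for every y in C^3 the equation (I - K) x = y has a unique solution.

K has rank 2 and factors as K = U V^T = u1 v1^T + u2 v2^T with u1 = (-3, 0, 1), v1 = (2, -1, 3), u2 = (-2, 0, 3), v2 = (-3, -1, 3) (multiplying out reproduces the displayed K). The nonzero eigenvalues of U V^T coincide with those of the 2 x 2 matrix G = V^T U = [[v1·u1, v1·u2], [v2·u1, v2·u2]] = [[-3, 5], [12, 15]], and by the Sylvester determinant identity det(I_3 - U V^T) = det(I_2 - V^T U) = det([[4, -5], [-12, -14]]) = (4)(-14) - (-5)(-12) = -116. (Direct check: I - K =
[[1, -5, 15],
 [0, 1, 0],
 [7, 4, -11]]
has determinant -116.) The finite-dimensional Fredholm alternative says: either (I - K) is invertible, or ker(I - K) ≠ {0} and then range(I - K) = ker((I - K)^*)^⊥, with dim ker(I - K) = dim ker((I - K)^*). Since det(I - K) ≠ 0, 1 is not an eigenvalue of K and ker(I - K) = {0}, so we are in the first case: for every y there is a unique x = (I - K)^(-1) y. (Explicitly, by the Woodbury identity, (I - U V^T)^(-1) = I + U (I_2 - G)^(-1) V^T.)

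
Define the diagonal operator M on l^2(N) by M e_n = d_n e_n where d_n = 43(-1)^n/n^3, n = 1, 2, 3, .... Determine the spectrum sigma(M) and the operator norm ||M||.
sigma(M) = {43(-1)^n/n^3 : n ≥ 1} ∪ {0}; ||M|| = 43

A bounded diagonal operator on l^2 with diagonal entries d_n has spectrum equal to the closure of {d_n : n ≥ 1}: every d_n is an eigenvalue (with eigenvector e_n), so {d_n} ⊂ sigma(M); the spectrum is closed, so its closure is too; and for lambda not in the closure, (M - lambda I) has bounded inverse (the diagonal entries 1/(d_n - lambda) are bounded). For our sequence d_n = 43(-1)^n/n^3, n = 1, 2, 3, ...:
  - {d_n} = {43(-1)^n/n^3 : n ≥ 1}; the only limit point is 0
  - closure = {43(-1)^n/n^3 : n ≥ 1} ∪ {0}
For the norm: a diagonal operator has ||M|| = sup_n |d_n|. Here |d_n| = 43/n^3 is decreasing, so sup_n |d_n| = |d_1| = 43. So ||M|| = 43.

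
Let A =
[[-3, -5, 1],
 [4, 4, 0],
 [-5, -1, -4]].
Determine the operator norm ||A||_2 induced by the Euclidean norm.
||A||_2 ≈ 9.1881 (= sqrt(largest eigenvalue of A^T A))

||A||_2 = sigma_max(A) = sqrt(lambda_max(A^T A)). Form the symmetric matrix M = A^T A =
[[50, 36, 17],
 [36, 42, -1],
 [17, -1, 17]].
Its characteristic polynomial (trace, sum of principal 2x2 minors, determinant of M give the coefficients) is
  p(λ) = det(λ I - M) = λ^3 - 109λ^2 + 2078λ - 256.
No integer candidate from the rational root theorem (±divisors of 256) is a root, so the roots are irrational. The cubic discriminant is Δ = 15127083844 > 0, so there are three distinct real roots. p(0) = -256 and p(1) = 1714 have opposite signs, so a root lies in (0, 1); Newton's method refines it to λ ≈ 0.124. p(24) = 656 and p(25) = -806 have opposite signs, so a root lies in (24, 25); Newton's method refines it to λ ≈ 24.4547. p(84) = -2104 and p(85) = 2974 have opposite signs, so a root lies in (84, 85); Newton's method refines it to λ ≈ 84.4213. Check (Vieta): the three roots sum to 109, matching tr M = 109.
So the eigenvalues of A^T A are ≈ 0.124, 24.4547, 84.4213 (all ≥ 0, as they must be for A^T A). The largest is λ_max ≈ 84.4213, hence ||A||_2 = sqrt(λ_max) ≈ 9.1881.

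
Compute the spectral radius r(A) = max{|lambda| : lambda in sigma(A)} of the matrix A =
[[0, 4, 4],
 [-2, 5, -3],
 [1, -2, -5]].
r(A) ≈ 6.0246

The eigenvalues of A are the roots of its characteristic polynomial. With M = A (coefficients from the trace, the sum of principal 2x2 minors, and det A):
  p(λ) = det(λ I - M) = λ^3 - 27λ + 56.
No integer candidate from the rational root theorem (±divisors of 56) is a root, so the roots are irrational. The cubic discriminant is Δ = -5940 < 0, so there is one real root and a complex-conjugate pair. p(-7) = -98 and p(-6) = 2 have opposite signs, so a root lies in (-7, -6); Newton's method refines it to λ ≈ -6.0246. Dividing out (λ - (-6.0246)) leaves approximately λ^2 - 6.0246λ + 9.2953. For λ^2 - 6.0246λ + 9.2953 the discriminant is -0.8859. It is negative, so the remaining roots are the complex-conjugate pair λ ≈ 3.0123 ± 0.4706i. Their product equals the constant term, so |λ|^2 ≈ 9.2953 and |λ| ≈ 3.0488.
Thus the eigenvalues (to 4 decimals) are -6.0246 (modulus 6.0246); 3.0123 ± 0.4706i (modulus 3.0488). The spectral radius is the largest modulus: r(A) ≈ 6.0246. (Cross-check: r(A) ≤ ||A||_2 ≈ 7.7248; equality holds whenever A is normal, though it can also hold for some non-normal A.)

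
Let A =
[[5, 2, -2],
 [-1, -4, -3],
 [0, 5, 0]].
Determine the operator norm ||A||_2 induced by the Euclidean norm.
||A||_2 ≈ 7.2669 (= sqrt(largest eigenvalue of A^T A))

||A||_2 = sigma_max(A) = sqrt(lambda_max(A^T A)). Form the symmetric matrix M = A^T A =
[[26, 14, -7],
 [14, 45, 8],
 [-7, 8, 13]].
Its characteristic polynomial (trace, sum of principal 2x2 minors, determinant of M give the coefficients) is
  p(λ) = det(λ I - M) = λ^3 - 84λ^2 + 1784λ - 7225.
No integer candidate from the rational root theorem (±divisors of 7225) is a root, so the roots are irrational. The cubic discriminant is Δ = 695597845 > 0, so there are three distinct real roots. p(5) = -280 and p(6) = 671 have opposite signs, so a root lies in (5, 6); Newton's method refines it to λ ≈ 5.2801. p(25) = 500 and p(26) = -49 have opposite signs, so a root lies in (25, 26); Newton's method refines it to λ ≈ 25.9118. p(52) = -985 and p(53) = 248 have opposite signs, so a root lies in (52, 53); Newton's method refines it to λ ≈ 52.8081. Check (Vieta): the three roots sum to 84, matching tr M = 84.
So the eigenvalues of A^T A are ≈ 5.2801, 25.9118, 52.8081 (all ≥ 0, as they must be for A^T A). The largest is λ_max ≈ 52.8081, hence ||A||_2 = sqrt(λ_max) ≈ 7.2669.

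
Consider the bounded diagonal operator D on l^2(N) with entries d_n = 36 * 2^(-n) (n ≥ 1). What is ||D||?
||D|| = 18 (attained at n = 1)

For D diagonal, ||D|| = sup_n |d_n|. The sequence d_n = 36 * 2^(-n) is positive and strictly decreasing (ratio 2^(-1) < 1), so the supremum is d_1 = 36/2 = 18. Hence ||D|| = 18.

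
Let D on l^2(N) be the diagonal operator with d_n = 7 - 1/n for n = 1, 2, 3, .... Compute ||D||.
||D|| = 7

For a diagonal operator on l^2 with entries d_n, ||D|| = sup_n |d_n|. Here d_1 = 6, d_2 = 13/2, ..., and d_n = 7 - 1/n increases monotonically toward 7. All terms lie in [6, 7), so |d_n| = d_n and the supremum is the limit 7, which is not attained by any individual d_n. Hence ||D|| = 7.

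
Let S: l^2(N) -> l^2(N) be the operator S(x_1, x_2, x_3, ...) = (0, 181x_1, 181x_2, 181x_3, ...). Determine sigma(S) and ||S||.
sigma(S) = closed disk {z in C : |z| ≤ 181}; ||S|| = 181

Note S = 181·U where U is the unit right shift (U x)_k = x_{k-1} (with x_0 := 0); so ||S|| = 181||U|| and sigma(S) = 181·sigma(U). ||S x||^2 = sum_{k≥1} |181x_k|^2 = 32761||x||^2, so ||S|| = 181 and sigma(S) ⊂ {|z| ≤ 181}. For any |lambda| < 181, the equation (S - lambda I) x = 0 forces x_1 = 0, then 181x_k = lambda x_{k+1} ⇒ x = 0, so S has no eigenvalues. But (S - lambda I) is not surjective for |lambda| < 181: solving (S - lambda I) x = e_1 would require x_n proportional to (lambda/181)^(-n), which is not in l^2. So every |lambda| < 181 lies in the residual spectrum. The boundary |lambda| = 181 is in the approximate point spectrum (the spectrum is closed). Hence sigma(S) is the closed disk of radius 181.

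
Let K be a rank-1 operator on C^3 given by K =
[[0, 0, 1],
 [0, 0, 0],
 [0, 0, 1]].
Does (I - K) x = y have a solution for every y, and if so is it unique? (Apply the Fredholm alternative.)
(I - K) is singular (det(I - K) = 0, i.e. 1 ∈ sigma(K)). (I - K) x = y is solvable iff y ⊥ ker((I - K)^*) = span{(0, 0, 1)}, i.e. iff y_3 = 0. When solvable, the solutions are x = y + c·(1, 0, 1), c arbitrary (ker(I - K) = span{(1, 0, 1)}, dimension 1).

K has rank 1, so it is an outer product K = u v^T: every row of K is a multiple of one row vector. Reading off the entries, u = (1, 0, 1) and v = (0, 0, 1) (row i of K equals u_i·v^T). A rank-one matrix u v^T satisfies K u = u (v·u) and kills the (2)-dimensional subspace v^⊥, so its characteristic polynomial is lambda^2 (lambda - v·u) with v·u = tr K = 1. Hence the eigenvalues of I - K are 1 (multiplicity 2) and 1 - (1) = 0, so det(I - K) = 0. (Direct check: I - K =
[[1, 0, -1],
 [0, 1, 0],
 [0, 0, 0]]
has determinant 0.) So 1 is an eigenvalue of K and (I - K) is not invertible. The finite-dimensional Fredholm alternative says: either (I - K) is invertible, or ker(I - K) ≠ {0} and then range(I - K) = ker((I - K)^*)^⊥, with dim ker(I - K) = dim ker((I - K)^*). We are in the second case, so we need both kernels. Kernel of I - K: (I - K) u = u - u (v·u) = u - u = 0, so ker(I - K) = span{u} = span{(1, 0, 1)} (it is exactly 1-dimensional because rank(I - K) = 2). Kernel of the adjoint: K is real, so (I - K)^* = I - K^T = I - v u^T, and (I - v u^T) v = v - v (u·v) = 0; hence ker((I - K)^*) = span{v} = span{(0, 0, 1)}. Therefore (I - K) x = y is solvable iff <y, v> = 0, i.e. iff y_3 = 0. When this holds, K y = u (v·y) = 0, so (I - K) y = y and x = y is a particular solution; the full solution set is the line x = y + c·u = y + c·(1, 0, 1), c ∈ C.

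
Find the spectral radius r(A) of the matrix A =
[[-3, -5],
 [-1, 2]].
r(A) = (1 + sqrt(45))/2 ≈ 3.8541

The eigenvalues of A are the roots of its characteristic polynomial. With M = A (coefficients from the trace and determinant):
  p(λ) = det(λ I - M) = λ^2 + λ - 11.
For λ^2 + λ - 11 the discriminant is 45. It is nonnegative but not a perfect square, so the roots are real and irrational: λ = (-1 ± sqrt(45))/2 ≈ 2.8541, -3.8541.
Thus the eigenvalues (to 4 decimals) are 2.8541 (modulus 2.8541); -3.8541 (modulus 3.8541). The spectral radius is the largest modulus: r(A) = (1 + sqrt(45))/2 ≈ 3.8541. (Cross-check: r(A) ≤ ||A||_2 ≈ 5.9667; equality holds whenever A is normal, though it can also hold for some non-normal A.)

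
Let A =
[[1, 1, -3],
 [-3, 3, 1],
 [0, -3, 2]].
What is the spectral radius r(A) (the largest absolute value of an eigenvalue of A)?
r(A) ≈ 4.5602

The eigenvalues of A are the roots of its characteristic polynomial. With M = A (coefficients from the trace, the sum of principal 2x2 minors, and det A):
  p(λ) = det(λ I - M) = λ^3 - 6λ^2 + 17λ + 12.
No integer candidate from the rational root theorem (±divisors of 12) is a root, so the roots are irrational. The cubic discriminant is Δ = -24800 < 0, so there is one real root and a complex-conjugate pair. p(-1) = -12 and p(0) = 12 have opposite signs, so a root lies in (-1, 0); Newton's method refines it to λ ≈ -0.5771. Dividing out (λ - (-0.5771)) leaves approximately λ^2 - 6.5771λ + 20.7953. For λ^2 - 6.5771λ + 20.7953 the discriminant is -39.9236. It is negative, so the remaining roots are the complex-conjugate pair λ ≈ 3.2885 ± 3.1593i. Their product equals the constant term, so |λ|^2 ≈ 20.7953 and |λ| ≈ 4.5602.
Thus the eigenvalues (to 4 decimals) are -0.5771 (modulus 0.5771); 3.2885 ± 3.1593i (modulus 4.5602). The spectral radius is the largest modulus: r(A) ≈ 4.5602. (Cross-check: r(A) ≤ ||A||_2 ≈ 4.9353; equality holds whenever A is normal, though it can also hold for some non-normal A.)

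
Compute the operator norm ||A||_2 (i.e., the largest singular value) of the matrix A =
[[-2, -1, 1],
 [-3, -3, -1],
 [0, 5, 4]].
||A||_2 ≈ 7.2439 (= sqrt(largest eigenvalue of A^T A))

||A||_2 = sigma_max(A) = sqrt(lambda_max(A^T A)). Form the symmetric matrix M = A^T A =
[[13, 11, 1],
 [11, 35, 22],
 [1, 22, 18]].
Its characteristic polynomial (trace, sum of principal 2x2 minors, determinant of M give the coefficients) is
  p(λ) = det(λ I - M) = λ^3 - 66λ^2 + 713λ - 169.
No integer candidate from the rational root theorem (±divisors of 169) is a root, so the roots are irrational. The cubic discriminant is Δ = 712618969 > 0, so there are three distinct real roots. p(0) = -169 and p(1) = 479 have opposite signs, so a root lies in (0, 1); Newton's method refines it to λ ≈ 0.2424. p(13) = 143 and p(14) = -379 have opposite signs, so a root lies in (13, 14); Newton's method refines it to λ ≈ 13.284. p(52) = -949 and p(53) = 1103 have opposite signs, so a root lies in (52, 53); Newton's method refines it to λ ≈ 52.4736. Check (Vieta): the three roots sum to 66, matching tr M = 66.
So the eigenvalues of A^T A are ≈ 0.2424, 13.284, 52.4736 (all ≥ 0, as they must be for A^T A). The largest is λ_max ≈ 52.4736, hence ||A||_2 = sqrt(λ_max) ≈ 7.2439.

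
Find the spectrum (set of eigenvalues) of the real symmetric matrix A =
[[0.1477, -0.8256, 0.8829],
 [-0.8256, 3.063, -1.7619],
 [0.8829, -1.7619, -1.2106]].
sigma(A) ≈ {-2, 0, 4}

A is real symmetric, so its spectrum consists of real eigenvalues. Expanding the characteristic polynomial of the displayed matrix gives
  det(λ I - A) = p(λ) = λ^3 + (-2)λ^2 + (-8)λ + (0).
Solving p(λ) = 0 yields eigenvalues ≈ -2, 0, 4. (A is shown rounded to 4 decimals, so these recover the underlying integer eigenvalues to within that precision.)
Verification: the trace of A = 2 equals the sum of eigenvalues 2, and det(A) ≈ -0.0001 matches the eigenvalue product 0.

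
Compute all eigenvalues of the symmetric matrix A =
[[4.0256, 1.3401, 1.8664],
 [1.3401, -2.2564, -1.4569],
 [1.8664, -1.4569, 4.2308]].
sigma(A) ≈ {-3, 3, 6}

A is real symmetric, so its spectrum consists of real eigenvalues. Expanding the characteristic polynomial of the displayed matrix gives
  det(λ I - A) = p(λ) = λ^3 + (-6)λ^2 + (-9)λ + (54).
Solving p(λ) = 0 yields eigenvalues ≈ -3, 3, 6. (A is shown rounded to 4 decimals, so these recover the underlying integer eigenvalues to within that precision.)
Verification: the trace of A = 6 equals the sum of eigenvalues 6, and det(A) ≈ -54.0003 matches the eigenvalue product -54.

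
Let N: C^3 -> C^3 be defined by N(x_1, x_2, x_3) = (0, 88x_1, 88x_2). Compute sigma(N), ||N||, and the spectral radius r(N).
sigma(N) = {0}; ||N|| = 88; r(N) = 0. (N is nilpotent with N^3 = 0.)

On C^3, N is a strictly lower-triangular matrix with 88 on the subdiagonal and zeros elsewhere, so its characteristic polynomial is lambda^3 and every eigenvalue is 0: sigma(N) = {0}. For the operator norm, N e_i = 88e_{i+1} for i = 1, ..., 2 and N e_3 = 0, so the singular values of N are 88 (with multiplicity 2) and 0; hence ||N|| = 88. The spectral radius r(N) = max|lambda| = 0. Note ||N|| > r(N) — characteristic of non-normal nilpotent operators. Indeed N^3 = 0.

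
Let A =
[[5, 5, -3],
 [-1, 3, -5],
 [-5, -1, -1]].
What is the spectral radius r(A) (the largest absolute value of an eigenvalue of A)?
r(A) ≈ 8.4048

The eigenvalues of A are the roots of its characteristic polynomial. With M = A (coefficients from the trace, the sum of principal 2x2 minors, and det A):
  p(λ) = det(λ I - M) = λ^3 - 7λ^2 - 8λ - 32.
No integer candidate from the rational root theorem (±divisors of 32) is a root, so the roots are irrational. The cubic discriminant is Δ = -98624 < 0, so there is one real root and a complex-conjugate pair. p(8) = -32 and p(9) = 58 have opposite signs, so a root lies in (8, 9); Newton's method refines it to λ ≈ 8.4048. Dividing out (λ - (8.4048)) leaves approximately λ^2 + 1.4048λ + 3.8073. For λ^2 + 1.4048λ + 3.8073 the discriminant is -13.2558. It is negative, so the remaining roots are the complex-conjugate pair λ ≈ -0.7024 ± 1.8204i. Their product equals the constant term, so |λ|^2 ≈ 3.8073 and |λ| ≈ 1.9512.
Thus the eigenvalues (to 4 decimals) are 8.4048 (modulus 8.4048); -0.7024 ± 1.8204i (modulus 1.9512). The spectral radius is the largest modulus: r(A) ≈ 8.4048. (Cross-check: r(A) ≤ ||A||_2 ≈ 9.0687; equality holds whenever A is normal, though it can also hold for some non-normal A.)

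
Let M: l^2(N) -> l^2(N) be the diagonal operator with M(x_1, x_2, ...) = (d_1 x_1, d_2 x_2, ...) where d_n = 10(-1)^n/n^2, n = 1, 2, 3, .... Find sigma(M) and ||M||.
sigma(M) = {10(-1)^n/n^2 : n ≥ 1} ∪ {0}; ||M|| = 10

A bounded diagonal operator on l^2 with diagonal entries d_n has spectrum equal to the closure of {d_n : n ≥ 1}: every d_n is an eigenvalue (with eigenvector e_n), so {d_n} ⊂ sigma(M); the spectrum is closed, so its closure is too; and for lambda not in the closure, (M - lambda I) has bounded inverse (the diagonal entries 1/(d_n - lambda) are bounded). For our sequence d_n = 10(-1)^n/n^2, n = 1, 2, 3, ...:
  - {d_n} = {10(-1)^n/n^2 : n ≥ 1}; the only limit point is 0
  - closure = {10(-1)^n/n^2 : n ≥ 1} ∪ {0}
For the norm: a diagonal operator has ||M|| = sup_n |d_n|. Here |d_n| = 10/n^2 is decreasing, so sup_n |d_n| = |d_1| = 10. So ||M|| = 10.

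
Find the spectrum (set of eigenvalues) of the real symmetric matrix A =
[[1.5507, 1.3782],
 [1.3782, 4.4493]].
sigma(A) ≈ {1, 5}

A is real symmetric, so its spectrum consists of real eigenvalues. Expanding the characteristic polynomial of the displayed matrix gives
  det(λ I - A) = p(λ) = λ^2 + (-6)λ + (5).
Solving p(λ) = 0 yields eigenvalues ≈ 1, 5. (A is shown rounded to 4 decimals, so these recover the underlying integer eigenvalues to within that precision.)
Verification: the trace of A = 6 equals the sum of eigenvalues 6, and det(A) ≈ 5.0001 matches the eigenvalue product 5.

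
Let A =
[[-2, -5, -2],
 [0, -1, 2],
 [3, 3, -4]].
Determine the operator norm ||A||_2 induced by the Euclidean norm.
||A||_2 ≈ 6.9496 (= sqrt(largest eigenvalue of A^T A))

||A||_2 = sigma_max(A) = sqrt(lambda_max(A^T A)). Form the symmetric matrix M = A^T A =
[[13, 19, -8],
 [19, 35, -4],
 [-8, -4, 24]].
Its characteristic polynomial (trace, sum of principal 2x2 minors, determinant of M give the coefficients) is
  p(λ) = det(λ I - M) = λ^3 - 72λ^2 + 1166λ - 1024.
No integer candidate from the rational root theorem (±divisors of 1024) is a root, so the roots are irrational. The cubic discriminant is Δ = 697237024 > 0, so there are three distinct real roots. p(0) = -1024 and p(1) = 71 have opposite signs, so a root lies in (0, 1); Newton's method refines it to λ ≈ 0.9311. p(22) = 428 and p(23) = -127 have opposite signs, so a root lies in (22, 23); Newton's method refines it to λ ≈ 22.7725. p(48) = -352 and p(49) = 887 have opposite signs, so a root lies in (48, 49); Newton's method refines it to λ ≈ 48.2964. Check (Vieta): the three roots sum to 72, matching tr M = 72.
So the eigenvalues of A^T A are ≈ 0.9311, 22.7725, 48.2964 (all ≥ 0, as they must be for A^T A). The largest is λ_max ≈ 48.2964, hence ||A||_2 = sqrt(λ_max) ≈ 6.9496.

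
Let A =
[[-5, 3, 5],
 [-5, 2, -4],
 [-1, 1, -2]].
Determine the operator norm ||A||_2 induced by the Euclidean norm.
||A||_2 ≈ 8.1001 (= sqrt(largest eigenvalue of A^T A))

||A||_2 = sigma_max(A) = sqrt(lambda_max(A^T A)). Form the symmetric matrix M = A^T A =
[[51, -26, -3],
 [-26, 14, 5],
 [-3, 5, 45]].
Its characteristic polynomial (trace, sum of principal 2x2 minors, determinant of M give the coefficients) is
  p(λ) = det(λ I - M) = λ^3 - 110λ^2 + 2929λ - 1089.
No integer candidate from the rational root theorem (±divisors of 1089) is a root, so the roots are irrational. The cubic discriminant is Δ = 3780064257 > 0, so there are three distinct real roots. p(0) = -1089 and p(1) = 1731 have opposite signs, so a root lies in (0, 1); Newton's method refines it to λ ≈ 0.3771. p(44) = 11 and p(45) = -909 have opposite signs, so a root lies in (44, 45); Newton's method refines it to λ ≈ 44.0117. p(65) = -829 and p(66) = 561 have opposite signs, so a root lies in (65, 66); Newton's method refines it to λ ≈ 65.6112. Check (Vieta): the three roots sum to 110, matching tr M = 110.
So the eigenvalues of A^T A are ≈ 0.3771, 44.0117, 65.6112 (all ≥ 0, as they must be for A^T A). The largest is λ_max ≈ 65.6112, hence ||A||_2 = sqrt(λ_max) ≈ 8.1001.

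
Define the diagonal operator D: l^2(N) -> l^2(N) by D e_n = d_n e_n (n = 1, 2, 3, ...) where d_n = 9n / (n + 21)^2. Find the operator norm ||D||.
||D|| = 3/28 (attained at n = 21)

For D diagonal, ||D|| = sup_n |d_n|. Treat f(x) = 9x / (x + 21)^2 for real x > 0. By the quotient rule, f'(x) = 9(21 - x)/(x + 21)^3, which is positive for x < 21 and negative for x > 21. So f has a unique maximum at x = 21, and since 21 is a positive integer, the supremum over n ≥ 1 is attained at n = 21: d_21 = 9·21/(21 + 21)^2 = 9·21/1764 = 3/28. Hence ||D|| = 3/28.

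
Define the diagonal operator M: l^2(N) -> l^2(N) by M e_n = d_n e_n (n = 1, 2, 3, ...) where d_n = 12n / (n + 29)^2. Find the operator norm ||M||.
||M|| = 3/29 (attained at n = 29)

For M diagonal, ||M|| = sup_n |d_n|. Treat f(x) = 12x / (x + 29)^2 for real x > 0. By the quotient rule, f'(x) = 12(29 - x)/(x + 29)^3, which is positive for x < 29 and negative for x > 29. So f has a unique maximum at x = 29, and since 29 is a positive integer, the supremum over n ≥ 1 is attained at n = 29: d_29 = 12·29/(29 + 29)^2 = 12·29/3364 = 3/29. Hence ||M|| = 3/29.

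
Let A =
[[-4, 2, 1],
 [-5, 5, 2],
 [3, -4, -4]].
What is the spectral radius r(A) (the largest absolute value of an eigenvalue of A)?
r(A) ≈ 3.5525

The eigenvalues of A are the roots of its characteristic polynomial. With M = A (coefficients from the trace, the sum of principal 2x2 minors, and det A):
  p(λ) = det(λ I - M) = λ^3 + 3λ^2 - 9λ - 25.
No integer candidate from the rational root theorem (±divisors of 25) is a root, so the roots are irrational. The cubic discriminant is Δ = 1620 > 0, so there are three distinct real roots. p(-4) = -5 and p(-3) = 2 have opposite signs, so a root lies in (-4, -3); Newton's method refines it to λ ≈ -3.5525. p(-3) = 2 and p(-2) = -3 have opposite signs, so a root lies in (-3, -2); Newton's method refines it to λ ≈ -2.3909. p(2) = -23 and p(3) = 2 have opposite signs, so a root lies in (2, 3); Newton's method refines it to λ ≈ 2.9434. Check (Vieta): the three roots sum to -3, matching tr M = -3.
Thus the eigenvalues (to 4 decimals) are -3.5525 (modulus 3.5525); -2.3909 (modulus 2.3909); 2.9434 (modulus 2.9434). The spectral radius is the largest modulus: r(A) ≈ 3.5525. (Cross-check: r(A) ≤ ||A||_2 ≈ 10.4444; equality holds whenever A is normal, though it can also hold for some non-normal A.)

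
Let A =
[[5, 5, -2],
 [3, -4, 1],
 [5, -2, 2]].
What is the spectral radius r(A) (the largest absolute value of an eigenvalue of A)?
r(A) = sqrt(84)/2 ≈ 4.5826

The eigenvalues of A are the roots of its characteristic polynomial. With M = A (coefficients from the trace, the sum of principal 2x2 minors, and det A):
  p(λ) = det(λ I - M) = λ^3 - 3λ^2 - 21λ + 63.
By the rational root theorem any rational root is an integer divisor of 63. Testing λ = 3: p(3) = 27 - 27 - 63 + 63 = 0, so λ = 3 is a root. Dividing out (λ - 3) leaves p(λ) = (λ - 3)(λ^2 - 21). For λ^2 - 21 the discriminant is 84. It is nonnegative but not a perfect square, so the roots are real and irrational: λ = ± sqrt(84)/2 ≈ 4.5826, -4.5826.
Thus the eigenvalues (to 4 decimals) are 4.5826 (modulus 4.5826); -4.5826 (modulus 4.5826); 3 (modulus 3). The spectral radius is the largest modulus: r(A) = sqrt(84)/2 ≈ 4.5826. (Cross-check: r(A) ≤ ||A||_2 ≈ 7.7222; equality holds whenever A is normal, though it can also hold for some non-normal A.)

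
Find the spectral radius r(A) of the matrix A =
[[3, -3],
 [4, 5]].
r(A) = sqrt(27) ≈ 5.1962

The eigenvalues of A are the roots of its characteristic polynomial. With M = A (coefficients from the trace and determinant):
  p(λ) = det(λ I - M) = λ^2 - 8λ + 27.
For λ^2 - 8λ + 27 the discriminant is -44. It is negative, so the roots are the complex-conjugate pair λ = 4 ± (sqrt(44)/2) i ≈ 4 ± 3.3166i. For a conjugate pair the product of the roots equals the constant term, so |λ|^2 = 27 and |λ| = sqrt(27) ≈ 5.1962.
Thus the eigenvalues (to 4 decimals) are 4 ± 3.3166i (modulus 5.1962). The spectral radius is the largest modulus: r(A) = sqrt(27) ≈ 5.1962. (Cross-check: r(A) ≤ ||A||_2 ≈ 6.4331; equality holds whenever A is normal, though it can also hold for some non-normal A.)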